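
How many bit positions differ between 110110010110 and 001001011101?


XOR: 111111001011
Count of 1s: 9

9


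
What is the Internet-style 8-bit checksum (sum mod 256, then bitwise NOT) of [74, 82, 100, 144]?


Sum = 400 mod 256 = 144
Complement = 111

111


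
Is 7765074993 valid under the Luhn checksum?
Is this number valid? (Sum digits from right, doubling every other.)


Luhn sum = 56
56 mod 10 = 6

Invalid (Luhn sum mod 10 = 6)


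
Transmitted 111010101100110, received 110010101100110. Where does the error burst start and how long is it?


XOR: 001000000000000

Burst at position 2, length 1


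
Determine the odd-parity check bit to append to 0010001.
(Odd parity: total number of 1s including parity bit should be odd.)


Number of 1s in data: 2
Parity bit: 1

1


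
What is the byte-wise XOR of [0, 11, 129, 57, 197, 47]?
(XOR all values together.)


XOR chain: 0 ^ 11 ^ 129 ^ 57 ^ 197 ^ 47 = 89

89


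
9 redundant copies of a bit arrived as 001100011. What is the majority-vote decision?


Ones: 4 out of 9
Threshold: 5

0 (4/9 voted 1)


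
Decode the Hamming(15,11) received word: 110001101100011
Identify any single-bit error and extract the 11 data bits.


Syndrome = 0: no error detected

Data: 00111100011 (no errors)


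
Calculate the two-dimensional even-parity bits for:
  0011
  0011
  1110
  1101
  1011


Row parities: 00111
Column parities: 1000

Row P: 00111, Col P: 1000, Corner: 1


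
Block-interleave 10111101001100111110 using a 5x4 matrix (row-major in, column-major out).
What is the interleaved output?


Matrix:
  1011
  1101
  0011
  0011
  1110
Read columns: 11001010011011111110

11001010011011111110


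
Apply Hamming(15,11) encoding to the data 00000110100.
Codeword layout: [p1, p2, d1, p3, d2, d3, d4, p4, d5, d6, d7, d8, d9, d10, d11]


Parity bits: p1=0, p2=0, p3=1, p4=1

000100010110100


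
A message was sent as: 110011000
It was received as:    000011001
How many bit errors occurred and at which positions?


XOR: 110000001

3 error(s) at position(s): 0, 1, 8


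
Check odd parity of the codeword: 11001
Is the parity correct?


Number of 1s: 3

Yes, parity is correct (3 ones)


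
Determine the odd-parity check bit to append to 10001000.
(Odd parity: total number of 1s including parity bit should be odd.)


Number of 1s in data: 2
Parity bit: 1

1


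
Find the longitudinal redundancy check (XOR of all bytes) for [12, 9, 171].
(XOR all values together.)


XOR chain: 12 ^ 9 ^ 171 = 174

174


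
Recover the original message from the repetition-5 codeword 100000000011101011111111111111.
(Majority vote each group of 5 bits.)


Groups: 10000, 00000, 11101, 01111, 11111, 11111
Majority votes: 001111

001111


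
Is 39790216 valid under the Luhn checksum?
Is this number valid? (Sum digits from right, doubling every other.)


Luhn sum = 39
39 mod 10 = 9

Invalid (Luhn sum mod 10 = 9)


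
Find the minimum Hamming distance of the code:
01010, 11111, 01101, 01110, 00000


Comparing all pairs, minimum distance: 1
Can detect 0 errors, correct 0 errors

1


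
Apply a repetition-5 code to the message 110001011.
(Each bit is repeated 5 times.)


Each bit -> 5 copies

111111111100000000000000011111000001111111111


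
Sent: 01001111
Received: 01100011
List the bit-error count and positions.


XOR: 00101100

3 error(s) at position(s): 2, 4, 5


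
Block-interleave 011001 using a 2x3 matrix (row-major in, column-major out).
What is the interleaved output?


Matrix:
  011
  001
Read columns: 001011

001011


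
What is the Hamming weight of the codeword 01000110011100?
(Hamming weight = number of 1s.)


Counting 1s in 01000110011100

6


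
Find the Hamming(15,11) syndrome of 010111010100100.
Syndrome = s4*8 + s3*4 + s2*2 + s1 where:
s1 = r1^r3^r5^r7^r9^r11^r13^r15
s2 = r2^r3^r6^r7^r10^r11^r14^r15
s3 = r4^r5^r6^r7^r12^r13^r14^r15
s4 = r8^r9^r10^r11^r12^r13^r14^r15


s1=0, s2=1, s3=0, s4=1

Syndrome = 10 (error at position 10)


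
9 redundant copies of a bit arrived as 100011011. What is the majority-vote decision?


Ones: 5 out of 9
Threshold: 5

1 (5/9 voted 1)


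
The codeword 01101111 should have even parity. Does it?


Number of 1s: 6

Yes, parity is correct (6 ones)


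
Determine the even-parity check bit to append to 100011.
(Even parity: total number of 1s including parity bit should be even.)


Number of 1s in data: 3
Parity bit: 1

1


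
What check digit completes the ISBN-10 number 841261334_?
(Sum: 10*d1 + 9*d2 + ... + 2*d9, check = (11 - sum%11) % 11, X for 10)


Weighted sum: 208
208 mod 11 = 10

Check digit: 1


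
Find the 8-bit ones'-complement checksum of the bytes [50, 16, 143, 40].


Sum = 249 mod 256 = 249
Complement = 6

6


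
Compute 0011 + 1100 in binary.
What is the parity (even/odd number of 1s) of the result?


0011 = 3
1100 = 12
Sum = 15 = 1111
1s count = 4

even parity (4 ones in 1111)


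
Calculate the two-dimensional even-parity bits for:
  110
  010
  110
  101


Row parities: 0100
Column parities: 111

Row P: 0100, Col P: 111, Corner: 1


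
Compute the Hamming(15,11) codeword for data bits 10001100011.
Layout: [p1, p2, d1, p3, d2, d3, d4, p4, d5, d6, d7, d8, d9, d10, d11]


Parity bits: p1=1, p2=0, p3=0, p4=0

101000001100011


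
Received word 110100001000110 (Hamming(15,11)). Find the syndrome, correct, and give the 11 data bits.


Syndrome = 13: error at position 13

Data: 00001000010 (corrected bit 13)


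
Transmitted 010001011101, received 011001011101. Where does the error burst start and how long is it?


XOR: 001000000000

Burst at position 2, length 1


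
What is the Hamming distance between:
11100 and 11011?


XOR: 00111
Count of 1s: 3

3


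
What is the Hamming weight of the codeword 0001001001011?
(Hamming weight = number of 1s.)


Counting 1s in 0001001001011

5


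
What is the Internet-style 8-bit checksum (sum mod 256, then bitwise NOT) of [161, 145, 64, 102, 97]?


Sum = 569 mod 256 = 57
Complement = 198

198


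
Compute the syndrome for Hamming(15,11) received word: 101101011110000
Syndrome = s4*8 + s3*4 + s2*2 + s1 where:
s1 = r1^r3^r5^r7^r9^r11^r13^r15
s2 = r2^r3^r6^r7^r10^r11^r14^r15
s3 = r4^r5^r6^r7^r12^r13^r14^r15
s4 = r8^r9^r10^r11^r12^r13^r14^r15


s1=0, s2=0, s3=0, s4=0

Syndrome = 0 (no error)


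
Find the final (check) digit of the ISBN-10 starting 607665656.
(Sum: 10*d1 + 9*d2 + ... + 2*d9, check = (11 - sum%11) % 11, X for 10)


Weighted sum: 270
270 mod 11 = 6

Check digit: 5


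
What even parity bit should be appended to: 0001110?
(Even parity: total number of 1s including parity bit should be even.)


Number of 1s in data: 3
Parity bit: 1

1


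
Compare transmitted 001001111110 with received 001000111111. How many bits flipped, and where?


XOR: 000001000001

2 error(s) at position(s): 5, 11


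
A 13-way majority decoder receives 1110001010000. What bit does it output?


Ones: 5 out of 13
Threshold: 7

0 (5/13 voted 1)


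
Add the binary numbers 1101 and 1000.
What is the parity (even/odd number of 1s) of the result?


1101 = 13
1000 = 8
Sum = 21 = 10101
1s count = 3

odd parity (3 ones in 10101)


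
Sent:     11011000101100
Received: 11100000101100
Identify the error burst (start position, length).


XOR: 00111000000000

Burst at position 2, length 3


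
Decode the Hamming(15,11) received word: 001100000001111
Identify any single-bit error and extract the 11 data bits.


Syndrome = 7: error at position 7

Data: 10010001111 (corrected bit 7)


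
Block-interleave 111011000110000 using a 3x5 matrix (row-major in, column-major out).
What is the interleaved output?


Matrix:
  11101
  10001
  10000
Read columns: 111100100000110

111100100000110


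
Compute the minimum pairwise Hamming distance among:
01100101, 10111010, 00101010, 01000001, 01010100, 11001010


Comparing all pairs, minimum distance: 2
Can detect 1 errors, correct 0 errors

2


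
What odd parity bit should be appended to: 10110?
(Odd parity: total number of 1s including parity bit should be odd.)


Number of 1s in data: 3
Parity bit: 0

0


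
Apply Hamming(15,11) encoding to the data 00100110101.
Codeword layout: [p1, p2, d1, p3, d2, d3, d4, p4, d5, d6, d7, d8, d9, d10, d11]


Parity bits: p1=1, p2=0, p3=1, p4=0

100101000110101


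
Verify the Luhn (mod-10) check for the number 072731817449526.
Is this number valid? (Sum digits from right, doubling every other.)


Luhn sum = 70
70 mod 10 = 0

Valid (Luhn sum mod 10 = 0)


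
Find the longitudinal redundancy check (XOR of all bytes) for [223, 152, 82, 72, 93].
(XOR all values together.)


XOR chain: 223 ^ 152 ^ 82 ^ 72 ^ 93 = 0

0


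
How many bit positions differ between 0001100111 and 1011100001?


XOR: 1010000110
Count of 1s: 4

4


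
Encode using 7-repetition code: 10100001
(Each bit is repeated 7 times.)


Each bit -> 7 copies

11111110000000111111100000000000000000000000000001111111


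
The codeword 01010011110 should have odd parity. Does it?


Number of 1s: 6

No, parity error (6 ones)


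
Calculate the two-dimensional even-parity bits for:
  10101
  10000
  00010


Row parities: 111
Column parities: 00111

Row P: 111, Col P: 00111, Corner: 1


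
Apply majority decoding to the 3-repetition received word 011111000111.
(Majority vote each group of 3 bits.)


Groups: 011, 111, 000, 111
Majority votes: 1101

1101


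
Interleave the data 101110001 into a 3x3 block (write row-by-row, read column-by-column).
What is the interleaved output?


Matrix:
  101
  110
  001
Read columns: 110010101

110010101


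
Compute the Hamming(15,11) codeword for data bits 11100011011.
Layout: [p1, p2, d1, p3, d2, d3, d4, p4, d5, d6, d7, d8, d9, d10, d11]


Parity bits: p1=0, p2=1, p3=1, p4=0

011111000011011


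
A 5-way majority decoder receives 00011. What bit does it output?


Ones: 2 out of 5
Threshold: 3

0 (2/5 voted 1)


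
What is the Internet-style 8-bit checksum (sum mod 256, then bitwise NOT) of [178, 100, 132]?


Sum = 410 mod 256 = 154
Complement = 101

101


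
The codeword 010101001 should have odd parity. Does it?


Number of 1s: 4

No, parity error (4 ones)


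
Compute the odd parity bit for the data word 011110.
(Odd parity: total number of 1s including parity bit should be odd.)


Number of 1s in data: 4
Parity bit: 1

1


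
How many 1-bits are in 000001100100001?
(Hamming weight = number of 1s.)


Counting 1s in 000001100100001

4


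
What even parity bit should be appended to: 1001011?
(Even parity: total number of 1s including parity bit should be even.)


Number of 1s in data: 4
Parity bit: 0

0


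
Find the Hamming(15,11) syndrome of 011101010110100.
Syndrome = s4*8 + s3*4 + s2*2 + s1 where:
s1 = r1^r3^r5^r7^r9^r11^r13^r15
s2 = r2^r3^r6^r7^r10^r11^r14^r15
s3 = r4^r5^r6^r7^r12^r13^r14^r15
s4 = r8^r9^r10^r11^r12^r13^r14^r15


s1=1, s2=1, s3=1, s4=0

Syndrome = 7 (error at position 7)


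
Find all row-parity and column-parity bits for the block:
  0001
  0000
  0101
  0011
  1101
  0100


Row parities: 100011
Column parities: 1110

Row P: 100011, Col P: 1110, Corner: 1


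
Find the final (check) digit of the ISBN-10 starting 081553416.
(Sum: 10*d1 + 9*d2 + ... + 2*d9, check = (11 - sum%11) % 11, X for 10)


Weighted sum: 191
191 mod 11 = 4

Check digit: 7


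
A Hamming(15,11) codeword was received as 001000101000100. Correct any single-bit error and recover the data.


Syndrome = 0: no error detected

Data: 10011000100 (no errors)


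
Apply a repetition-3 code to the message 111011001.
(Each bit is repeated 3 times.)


Each bit -> 3 copies

111111111000111111000000111


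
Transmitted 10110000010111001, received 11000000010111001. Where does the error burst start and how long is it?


XOR: 01110000000000000

Burst at position 1, length 3


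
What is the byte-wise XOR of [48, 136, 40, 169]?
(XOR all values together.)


XOR chain: 48 ^ 136 ^ 40 ^ 169 = 57

57


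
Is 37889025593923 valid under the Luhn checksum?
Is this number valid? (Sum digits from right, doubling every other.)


Luhn sum = 78
78 mod 10 = 8

Invalid (Luhn sum mod 10 = 8)


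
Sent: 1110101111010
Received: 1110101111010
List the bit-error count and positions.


XOR: 0000000000000

0 errors (received matches sent)


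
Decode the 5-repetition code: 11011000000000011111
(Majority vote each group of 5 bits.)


Groups: 11011, 00000, 00000, 11111
Majority votes: 1001

1001


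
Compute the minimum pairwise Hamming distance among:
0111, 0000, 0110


Comparing all pairs, minimum distance: 1
Can detect 0 errors, correct 0 errors

1


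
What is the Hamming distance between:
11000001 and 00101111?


XOR: 11101110
Count of 1s: 6

6


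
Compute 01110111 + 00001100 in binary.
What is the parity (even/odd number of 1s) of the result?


01110111 = 119
00001100 = 12
Sum = 131 = 10000011
1s count = 3

odd parity (3 ones in 10000011)


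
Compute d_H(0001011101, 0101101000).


XOR: 0100110101
Count of 1s: 5

5


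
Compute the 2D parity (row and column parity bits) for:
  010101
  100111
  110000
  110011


Row parities: 1000
Column parities: 110001

Row P: 1000, Col P: 110001, Corner: 1


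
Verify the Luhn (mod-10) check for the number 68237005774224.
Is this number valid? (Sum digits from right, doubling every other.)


Luhn sum = 58
58 mod 10 = 8

Invalid (Luhn sum mod 10 = 8)


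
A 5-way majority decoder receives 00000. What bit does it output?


Ones: 0 out of 5
Threshold: 3

0 (0/5 voted 1)


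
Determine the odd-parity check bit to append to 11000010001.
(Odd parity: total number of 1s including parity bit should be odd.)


Number of 1s in data: 4
Parity bit: 1

1


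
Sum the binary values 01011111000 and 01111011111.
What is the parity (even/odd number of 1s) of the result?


01011111000 = 760
01111011111 = 991
Sum = 1751 = 11011010111
1s count = 8

even parity (8 ones in 11011010111)


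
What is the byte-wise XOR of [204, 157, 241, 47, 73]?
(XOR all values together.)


XOR chain: 204 ^ 157 ^ 241 ^ 47 ^ 73 = 198

198


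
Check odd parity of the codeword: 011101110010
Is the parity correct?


Number of 1s: 7

Yes, parity is correct (7 ones)


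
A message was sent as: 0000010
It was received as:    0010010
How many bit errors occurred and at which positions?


XOR: 0010000

1 error(s) at position(s): 2


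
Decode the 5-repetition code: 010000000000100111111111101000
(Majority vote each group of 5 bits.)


Groups: 01000, 00000, 00100, 11111, 11111, 01000
Majority votes: 000110

000110


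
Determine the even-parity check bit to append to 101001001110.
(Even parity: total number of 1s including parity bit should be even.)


Number of 1s in data: 6
Parity bit: 0

0


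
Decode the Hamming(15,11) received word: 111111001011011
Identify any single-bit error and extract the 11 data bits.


Syndrome = 8: error at position 8

Data: 11101011011 (corrected bit 8)


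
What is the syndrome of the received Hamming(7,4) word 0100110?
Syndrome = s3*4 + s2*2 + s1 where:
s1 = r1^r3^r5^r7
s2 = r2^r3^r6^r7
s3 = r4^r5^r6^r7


s1=1, s2=0, s3=0

Syndrome = 1 (error at position 1)


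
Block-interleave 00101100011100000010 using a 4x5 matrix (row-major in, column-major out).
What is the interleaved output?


Matrix:
  00101
  10001
  11000
  00010
Read columns: 01100010100000011100

01100010100000011100


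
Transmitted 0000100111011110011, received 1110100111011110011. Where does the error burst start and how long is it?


XOR: 1110000000000000000

Burst at position 0, length 3


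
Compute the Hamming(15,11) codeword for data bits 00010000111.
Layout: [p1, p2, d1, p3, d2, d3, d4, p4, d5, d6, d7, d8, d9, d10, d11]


Parity bits: p1=1, p2=1, p3=0, p4=1

110000110000111


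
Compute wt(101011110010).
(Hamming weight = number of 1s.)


Counting 1s in 101011110010

7


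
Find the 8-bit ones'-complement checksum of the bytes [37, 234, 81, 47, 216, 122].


Sum = 737 mod 256 = 225
Complement = 30

30


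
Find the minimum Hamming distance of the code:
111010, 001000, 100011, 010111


Comparing all pairs, minimum distance: 3
Can detect 2 errors, correct 1 errors

3


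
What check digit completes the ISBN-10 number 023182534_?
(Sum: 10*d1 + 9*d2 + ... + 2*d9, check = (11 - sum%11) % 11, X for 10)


Weighted sum: 144
144 mod 11 = 1

Check digit: X


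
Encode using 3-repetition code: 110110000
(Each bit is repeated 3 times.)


Each bit -> 3 copies

111111000111111000000000000


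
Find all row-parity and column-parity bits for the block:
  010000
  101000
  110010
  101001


Row parities: 1011
Column parities: 100011

Row P: 1011, Col P: 100011, Corner: 1


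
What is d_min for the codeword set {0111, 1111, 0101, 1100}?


Comparing all pairs, minimum distance: 1
Can detect 0 errors, correct 0 errors

1


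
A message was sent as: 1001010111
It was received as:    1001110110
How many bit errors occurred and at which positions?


XOR: 0000100001

2 error(s) at position(s): 4, 9


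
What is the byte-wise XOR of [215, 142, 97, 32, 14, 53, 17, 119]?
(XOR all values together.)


XOR chain: 215 ^ 142 ^ 97 ^ 32 ^ 14 ^ 53 ^ 17 ^ 119 = 69

69


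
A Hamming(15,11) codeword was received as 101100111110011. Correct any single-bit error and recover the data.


Syndrome = 0: no error detected

Data: 10011110011 (no errors)


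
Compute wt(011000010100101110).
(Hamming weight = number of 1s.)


Counting 1s in 011000010100101110

8


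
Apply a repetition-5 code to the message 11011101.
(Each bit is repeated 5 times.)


Each bit -> 5 copies

1111111111000001111111111111110000011111


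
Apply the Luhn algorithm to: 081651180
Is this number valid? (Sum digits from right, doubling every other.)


Luhn sum = 26
26 mod 10 = 6

Invalid (Luhn sum mod 10 = 6)


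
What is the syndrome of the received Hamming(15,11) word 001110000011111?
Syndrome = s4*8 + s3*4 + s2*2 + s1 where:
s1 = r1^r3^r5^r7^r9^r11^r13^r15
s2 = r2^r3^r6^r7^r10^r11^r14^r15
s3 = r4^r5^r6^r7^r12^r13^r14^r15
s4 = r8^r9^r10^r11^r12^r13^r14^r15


s1=1, s2=0, s3=0, s4=1

Syndrome = 9 (error at position 9)


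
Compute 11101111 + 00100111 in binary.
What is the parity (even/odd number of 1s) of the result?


11101111 = 239
00100111 = 39
Sum = 278 = 100010110
1s count = 4

even parity (4 ones in 100010110)


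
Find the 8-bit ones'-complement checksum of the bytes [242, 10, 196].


Sum = 448 mod 256 = 192
Complement = 63

63


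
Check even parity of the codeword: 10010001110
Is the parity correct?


Number of 1s: 5

No, parity error (5 ones)


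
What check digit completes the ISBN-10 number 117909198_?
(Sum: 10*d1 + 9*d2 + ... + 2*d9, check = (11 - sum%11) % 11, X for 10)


Weighted sum: 230
230 mod 11 = 10

Check digit: 1


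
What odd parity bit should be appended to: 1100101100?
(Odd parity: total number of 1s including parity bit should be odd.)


Number of 1s in data: 5
Parity bit: 0

0


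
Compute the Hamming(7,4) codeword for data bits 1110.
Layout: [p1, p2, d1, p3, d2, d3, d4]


Parity bits: p1=0, p2=0, p3=0

0010110


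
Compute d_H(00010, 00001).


XOR: 00011
Count of 1s: 2

2


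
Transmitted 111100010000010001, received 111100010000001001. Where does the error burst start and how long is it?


XOR: 000000000000011000

Burst at position 13, length 2


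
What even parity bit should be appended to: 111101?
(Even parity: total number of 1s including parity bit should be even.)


Number of 1s in data: 5
Parity bit: 1

1


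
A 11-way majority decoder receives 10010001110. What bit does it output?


Ones: 5 out of 11
Threshold: 6

0 (5/11 voted 1)


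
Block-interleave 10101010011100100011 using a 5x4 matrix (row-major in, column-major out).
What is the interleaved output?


Matrix:
  1010
  1010
  0111
  0010
  0011
Read columns: 11000001001111100101

11000001001111100101


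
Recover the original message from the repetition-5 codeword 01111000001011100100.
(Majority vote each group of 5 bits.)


Groups: 01111, 00000, 10111, 00100
Majority votes: 1010

1010


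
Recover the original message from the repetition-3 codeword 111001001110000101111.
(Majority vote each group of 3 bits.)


Groups: 111, 001, 001, 110, 000, 101, 111
Majority votes: 1001011

1001011


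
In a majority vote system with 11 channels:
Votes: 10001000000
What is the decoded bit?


Ones: 2 out of 11
Threshold: 6

0 (2/11 voted 1)


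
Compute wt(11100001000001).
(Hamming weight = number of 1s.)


Counting 1s in 11100001000001

5


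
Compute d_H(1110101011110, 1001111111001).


XOR: 0111010100111
Count of 1s: 8

8


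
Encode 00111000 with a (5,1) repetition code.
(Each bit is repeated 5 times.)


Each bit -> 5 copies

0000000000111111111111111000000000000000


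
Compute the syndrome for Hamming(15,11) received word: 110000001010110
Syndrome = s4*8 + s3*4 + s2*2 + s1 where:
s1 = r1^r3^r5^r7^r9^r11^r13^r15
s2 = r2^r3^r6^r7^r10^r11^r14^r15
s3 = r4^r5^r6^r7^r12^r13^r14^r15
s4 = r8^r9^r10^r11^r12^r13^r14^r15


s1=0, s2=1, s3=0, s4=0

Syndrome = 2 (error at position 2)


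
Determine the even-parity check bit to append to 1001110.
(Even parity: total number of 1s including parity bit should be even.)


Number of 1s in data: 4
Parity bit: 0

0


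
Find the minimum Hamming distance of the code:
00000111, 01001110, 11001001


Comparing all pairs, minimum distance: 3
Can detect 2 errors, correct 1 errors

3


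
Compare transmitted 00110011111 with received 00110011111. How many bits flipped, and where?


XOR: 00000000000

0 errors (received matches sent)


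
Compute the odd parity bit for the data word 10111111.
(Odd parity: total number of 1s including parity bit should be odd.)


Number of 1s in data: 7
Parity bit: 0

0


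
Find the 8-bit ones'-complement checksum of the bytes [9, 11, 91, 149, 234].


Sum = 494 mod 256 = 238
Complement = 17

17


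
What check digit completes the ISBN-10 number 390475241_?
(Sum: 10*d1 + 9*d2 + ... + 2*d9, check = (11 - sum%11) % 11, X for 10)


Weighted sum: 228
228 mod 11 = 8

Check digit: 3


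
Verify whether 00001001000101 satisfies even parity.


Number of 1s: 4

Yes, parity is correct (4 ones)


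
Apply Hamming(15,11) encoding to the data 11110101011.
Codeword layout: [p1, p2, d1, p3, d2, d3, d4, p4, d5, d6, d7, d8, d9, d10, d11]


Parity bits: p1=0, p2=0, p3=0, p4=0

001011100101011


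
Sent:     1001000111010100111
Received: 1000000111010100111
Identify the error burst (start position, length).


XOR: 0001000000000000000

Burst at position 3, length 1


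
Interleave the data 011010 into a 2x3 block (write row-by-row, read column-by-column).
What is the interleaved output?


Matrix:
  011
  010
Read columns: 001110

001110


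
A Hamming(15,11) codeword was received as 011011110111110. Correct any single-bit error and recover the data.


Syndrome = 3: error at position 3

Data: 01110111110 (corrected bit 3)


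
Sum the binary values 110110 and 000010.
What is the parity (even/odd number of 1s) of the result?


110110 = 54
000010 = 2
Sum = 56 = 111000
1s count = 3

odd parity (3 ones in 111000)


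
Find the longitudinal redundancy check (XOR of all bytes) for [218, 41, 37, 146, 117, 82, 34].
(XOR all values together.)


XOR chain: 218 ^ 41 ^ 37 ^ 146 ^ 117 ^ 82 ^ 34 = 65

65


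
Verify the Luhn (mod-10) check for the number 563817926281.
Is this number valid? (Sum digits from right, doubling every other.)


Luhn sum = 54
54 mod 10 = 4

Invalid (Luhn sum mod 10 = 4)


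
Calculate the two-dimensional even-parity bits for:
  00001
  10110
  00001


Row parities: 111
Column parities: 10110

Row P: 111, Col P: 10110, Corner: 1


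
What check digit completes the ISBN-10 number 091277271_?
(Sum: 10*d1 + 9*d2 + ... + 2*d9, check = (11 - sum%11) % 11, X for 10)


Weighted sum: 211
211 mod 11 = 2

Check digit: 9


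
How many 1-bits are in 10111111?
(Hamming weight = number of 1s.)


Counting 1s in 10111111

7


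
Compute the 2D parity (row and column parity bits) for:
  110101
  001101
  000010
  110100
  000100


Row parities: 01111
Column parities: 001010

Row P: 01111, Col P: 001010, Corner: 0


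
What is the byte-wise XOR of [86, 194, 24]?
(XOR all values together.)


XOR chain: 86 ^ 194 ^ 24 = 140

140


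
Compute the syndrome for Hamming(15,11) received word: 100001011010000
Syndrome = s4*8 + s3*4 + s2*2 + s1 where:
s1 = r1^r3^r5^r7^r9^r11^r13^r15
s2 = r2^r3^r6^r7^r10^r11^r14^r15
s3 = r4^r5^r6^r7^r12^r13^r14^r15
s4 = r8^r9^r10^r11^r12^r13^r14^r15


s1=1, s2=0, s3=1, s4=1

Syndrome = 13 (error at position 13)


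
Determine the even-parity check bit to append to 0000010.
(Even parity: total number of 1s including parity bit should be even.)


Number of 1s in data: 1
Parity bit: 1

1


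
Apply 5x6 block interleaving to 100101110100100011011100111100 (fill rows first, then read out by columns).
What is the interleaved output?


Matrix:
  100101
  110100
  100011
  011100
  111100
Read columns: 111010101100011110110010010100

111010101100011110110010010100


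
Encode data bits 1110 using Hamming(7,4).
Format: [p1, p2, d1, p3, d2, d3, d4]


Parity bits: p1=0, p2=0, p3=0

0010110


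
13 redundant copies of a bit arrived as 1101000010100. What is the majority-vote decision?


Ones: 5 out of 13
Threshold: 7

0 (5/13 voted 1)


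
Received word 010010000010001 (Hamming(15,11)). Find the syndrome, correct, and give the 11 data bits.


Syndrome = 3: error at position 3

Data: 11000010001 (corrected bit 3)


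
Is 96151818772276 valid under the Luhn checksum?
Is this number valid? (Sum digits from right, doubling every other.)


Luhn sum = 71
71 mod 10 = 1

Invalid (Luhn sum mod 10 = 1)


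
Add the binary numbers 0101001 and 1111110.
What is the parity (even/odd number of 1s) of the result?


0101001 = 41
1111110 = 126
Sum = 167 = 10100111
1s count = 5

odd parity (5 ones in 10100111)


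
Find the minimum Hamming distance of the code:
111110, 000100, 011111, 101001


Comparing all pairs, minimum distance: 2
Can detect 1 errors, correct 0 errors

2


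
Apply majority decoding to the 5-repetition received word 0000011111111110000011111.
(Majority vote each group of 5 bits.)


Groups: 00000, 11111, 11111, 00000, 11111
Majority votes: 01101

01101


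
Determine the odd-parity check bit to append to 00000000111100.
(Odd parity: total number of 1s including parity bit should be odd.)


Number of 1s in data: 4
Parity bit: 1

1


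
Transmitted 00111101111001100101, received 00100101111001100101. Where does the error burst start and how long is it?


XOR: 00011000000000000000

Burst at position 3, length 2


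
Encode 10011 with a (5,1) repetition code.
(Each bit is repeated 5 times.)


Each bit -> 5 copies

1111100000000001111111111


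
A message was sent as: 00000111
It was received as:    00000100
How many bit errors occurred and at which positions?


XOR: 00000011

2 error(s) at position(s): 6, 7


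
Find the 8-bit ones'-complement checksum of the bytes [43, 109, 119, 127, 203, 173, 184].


Sum = 958 mod 256 = 190
Complement = 65

65


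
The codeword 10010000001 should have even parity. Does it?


Number of 1s: 3

No, parity error (3 ones)


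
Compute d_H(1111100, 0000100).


XOR: 1111000
Count of 1s: 4

4


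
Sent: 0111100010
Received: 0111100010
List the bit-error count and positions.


XOR: 0000000000

0 errors (received matches sent)


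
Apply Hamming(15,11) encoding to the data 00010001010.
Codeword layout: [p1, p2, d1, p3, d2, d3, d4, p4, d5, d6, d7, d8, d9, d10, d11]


Parity bits: p1=1, p2=0, p3=1, p4=0

100100100001010


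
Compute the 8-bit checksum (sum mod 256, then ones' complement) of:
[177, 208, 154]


Sum = 539 mod 256 = 27
Complement = 228

228


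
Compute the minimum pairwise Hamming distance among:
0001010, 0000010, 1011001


Comparing all pairs, minimum distance: 1
Can detect 0 errors, correct 0 errors

1


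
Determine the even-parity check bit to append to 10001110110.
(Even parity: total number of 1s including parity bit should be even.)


Number of 1s in data: 6
Parity bit: 0

0


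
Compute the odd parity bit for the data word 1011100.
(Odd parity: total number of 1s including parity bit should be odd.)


Number of 1s in data: 4
Parity bit: 1

1


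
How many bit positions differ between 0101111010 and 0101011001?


XOR: 0000100011
Count of 1s: 3

3


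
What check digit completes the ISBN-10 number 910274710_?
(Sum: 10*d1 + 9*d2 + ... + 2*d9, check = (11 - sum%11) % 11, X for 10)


Weighted sum: 206
206 mod 11 = 8

Check digit: 3


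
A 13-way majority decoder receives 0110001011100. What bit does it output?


Ones: 6 out of 13
Threshold: 7

0 (6/13 voted 1)


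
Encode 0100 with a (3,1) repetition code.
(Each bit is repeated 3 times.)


Each bit -> 3 copies

000111000000


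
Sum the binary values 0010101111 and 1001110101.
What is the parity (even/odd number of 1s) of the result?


0010101111 = 175
1001110101 = 629
Sum = 804 = 1100100100
1s count = 4

even parity (4 ones in 1100100100)


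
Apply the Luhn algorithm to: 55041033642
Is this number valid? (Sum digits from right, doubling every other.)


Luhn sum = 40
40 mod 10 = 0

Valid (Luhn sum mod 10 = 0)


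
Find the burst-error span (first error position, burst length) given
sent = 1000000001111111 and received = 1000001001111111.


XOR: 0000001000000000

Burst at position 6, length 1


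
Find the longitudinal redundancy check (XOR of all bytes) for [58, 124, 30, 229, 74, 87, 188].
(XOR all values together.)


XOR chain: 58 ^ 124 ^ 30 ^ 229 ^ 74 ^ 87 ^ 188 = 28

28


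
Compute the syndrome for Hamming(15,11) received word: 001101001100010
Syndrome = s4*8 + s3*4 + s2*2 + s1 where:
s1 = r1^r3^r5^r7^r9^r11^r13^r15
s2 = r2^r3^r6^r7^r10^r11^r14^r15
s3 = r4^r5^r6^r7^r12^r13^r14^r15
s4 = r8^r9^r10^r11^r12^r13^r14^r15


s1=0, s2=0, s3=1, s4=1

Syndrome = 12 (error at position 12)


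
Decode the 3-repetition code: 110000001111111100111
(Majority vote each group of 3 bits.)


Groups: 110, 000, 001, 111, 111, 100, 111
Majority votes: 1001101

1001101


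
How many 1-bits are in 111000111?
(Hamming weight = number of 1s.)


Counting 1s in 111000111

6


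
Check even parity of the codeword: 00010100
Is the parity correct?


Number of 1s: 2

Yes, parity is correct (2 ones)


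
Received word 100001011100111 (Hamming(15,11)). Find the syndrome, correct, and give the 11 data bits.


Syndrome = 0: no error detected

Data: 00101100111 (no errors)


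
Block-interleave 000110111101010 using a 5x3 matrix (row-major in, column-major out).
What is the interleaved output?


Matrix:
  000
  110
  111
  101
  010
Read columns: 011100110100110

011100110100110


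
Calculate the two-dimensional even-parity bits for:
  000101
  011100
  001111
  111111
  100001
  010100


Row parities: 010000
Column parities: 011100

Row P: 010000, Col P: 011100, Corner: 1


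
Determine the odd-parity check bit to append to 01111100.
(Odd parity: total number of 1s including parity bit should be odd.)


Number of 1s in data: 5
Parity bit: 0

0


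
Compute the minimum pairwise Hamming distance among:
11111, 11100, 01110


Comparing all pairs, minimum distance: 2
Can detect 1 errors, correct 0 errors

2


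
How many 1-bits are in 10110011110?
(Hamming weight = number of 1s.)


Counting 1s in 10110011110

7


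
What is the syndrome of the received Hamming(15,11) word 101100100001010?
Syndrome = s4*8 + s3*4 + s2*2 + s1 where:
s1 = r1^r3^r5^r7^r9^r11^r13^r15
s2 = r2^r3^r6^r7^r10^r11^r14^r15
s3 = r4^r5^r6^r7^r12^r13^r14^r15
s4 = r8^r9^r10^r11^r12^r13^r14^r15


s1=1, s2=1, s3=0, s4=0

Syndrome = 3 (error at position 3)


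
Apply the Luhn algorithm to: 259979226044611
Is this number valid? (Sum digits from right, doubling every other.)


Luhn sum = 70
70 mod 10 = 0

Valid (Luhn sum mod 10 = 0)


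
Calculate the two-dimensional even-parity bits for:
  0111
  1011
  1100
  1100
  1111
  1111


Row parities: 110000
Column parities: 1100

Row P: 110000, Col P: 1100, Corner: 0


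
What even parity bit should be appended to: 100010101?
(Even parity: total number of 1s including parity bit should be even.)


Number of 1s in data: 4
Parity bit: 0

0


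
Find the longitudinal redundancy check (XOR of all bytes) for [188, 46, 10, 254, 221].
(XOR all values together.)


XOR chain: 188 ^ 46 ^ 10 ^ 254 ^ 221 = 187

187


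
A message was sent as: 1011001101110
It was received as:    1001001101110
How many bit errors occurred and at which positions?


XOR: 0010000000000

1 error(s) at position(s): 2


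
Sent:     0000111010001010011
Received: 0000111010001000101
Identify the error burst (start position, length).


XOR: 0000000000000010110

Burst at position 14, length 4


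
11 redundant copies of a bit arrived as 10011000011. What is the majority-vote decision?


Ones: 5 out of 11
Threshold: 6

0 (5/11 voted 1)


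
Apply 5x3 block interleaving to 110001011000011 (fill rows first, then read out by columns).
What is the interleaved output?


Matrix:
  110
  001
  011
  000
  011
Read columns: 100001010101101

100001010101101


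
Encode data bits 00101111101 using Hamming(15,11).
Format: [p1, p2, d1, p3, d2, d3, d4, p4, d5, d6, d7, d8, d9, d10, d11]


Parity bits: p1=0, p2=0, p3=0, p4=0

000001001111101


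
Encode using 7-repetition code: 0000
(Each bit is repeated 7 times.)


Each bit -> 7 copies

0000000000000000000000000000


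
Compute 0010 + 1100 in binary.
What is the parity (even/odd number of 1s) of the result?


0010 = 2
1100 = 12
Sum = 14 = 1110
1s count = 3

odd parity (3 ones in 1110)


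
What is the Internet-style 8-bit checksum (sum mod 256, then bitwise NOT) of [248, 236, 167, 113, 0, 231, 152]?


Sum = 1147 mod 256 = 123
Complement = 132

132


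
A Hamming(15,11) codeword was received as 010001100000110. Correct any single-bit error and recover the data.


Syndrome = 0: no error detected

Data: 00110000110 (no errors)


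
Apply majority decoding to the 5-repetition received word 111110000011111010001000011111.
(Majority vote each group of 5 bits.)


Groups: 11111, 00000, 11111, 01000, 10000, 11111
Majority votes: 101001

101001


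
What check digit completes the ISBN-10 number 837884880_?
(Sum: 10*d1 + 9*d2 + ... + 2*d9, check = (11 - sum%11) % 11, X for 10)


Weighted sum: 343
343 mod 11 = 2

Check digit: 9


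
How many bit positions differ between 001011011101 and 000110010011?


XOR: 001101001110
Count of 1s: 6

6


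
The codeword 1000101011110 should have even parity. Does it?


Number of 1s: 7

No, parity error (7 ones)


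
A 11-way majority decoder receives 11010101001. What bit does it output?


Ones: 6 out of 11
Threshold: 6

1 (6/11 voted 1)


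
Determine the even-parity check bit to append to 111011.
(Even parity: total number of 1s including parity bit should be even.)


Number of 1s in data: 5
Parity bit: 1

1


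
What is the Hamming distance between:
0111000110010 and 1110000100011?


XOR: 1001000010001
Count of 1s: 4

4


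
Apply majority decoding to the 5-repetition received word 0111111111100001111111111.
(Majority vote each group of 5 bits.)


Groups: 01111, 11111, 10000, 11111, 11111
Majority votes: 11011

11011


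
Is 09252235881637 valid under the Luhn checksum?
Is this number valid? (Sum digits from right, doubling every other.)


Luhn sum = 71
71 mod 10 = 1

Invalid (Luhn sum mod 10 = 1)


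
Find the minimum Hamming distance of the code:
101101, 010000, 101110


Comparing all pairs, minimum distance: 2
Can detect 1 errors, correct 0 errors

2


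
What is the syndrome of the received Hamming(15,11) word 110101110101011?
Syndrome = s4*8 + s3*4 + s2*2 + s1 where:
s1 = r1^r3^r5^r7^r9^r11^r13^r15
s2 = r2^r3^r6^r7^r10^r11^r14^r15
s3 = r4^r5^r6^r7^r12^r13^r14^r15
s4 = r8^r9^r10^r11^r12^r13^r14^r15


s1=1, s2=0, s3=0, s4=1

Syndrome = 9 (error at position 9)


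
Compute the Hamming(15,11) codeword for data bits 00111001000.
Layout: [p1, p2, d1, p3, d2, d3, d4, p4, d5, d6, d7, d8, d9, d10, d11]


Parity bits: p1=0, p2=0, p3=1, p4=0

000101101001000


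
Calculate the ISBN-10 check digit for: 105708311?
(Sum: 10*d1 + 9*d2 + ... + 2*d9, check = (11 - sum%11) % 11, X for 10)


Weighted sum: 156
156 mod 11 = 2

Check digit: 9


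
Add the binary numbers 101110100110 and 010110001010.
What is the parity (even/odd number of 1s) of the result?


101110100110 = 2982
010110001010 = 1418
Sum = 4400 = 1000100110000
1s count = 4

even parity (4 ones in 1000100110000)


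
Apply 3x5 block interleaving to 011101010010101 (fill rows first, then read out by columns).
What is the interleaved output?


Matrix:
  01110
  10100
  10101
Read columns: 011100111100001

011100111100001


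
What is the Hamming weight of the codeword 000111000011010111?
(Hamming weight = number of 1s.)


Counting 1s in 000111000011010111

9


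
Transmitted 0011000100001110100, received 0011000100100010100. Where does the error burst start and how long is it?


XOR: 0000000000101100000

Burst at position 10, length 4


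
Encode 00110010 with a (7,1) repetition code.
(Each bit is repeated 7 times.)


Each bit -> 7 copies

00000000000000111111111111110000000000000011111110000000


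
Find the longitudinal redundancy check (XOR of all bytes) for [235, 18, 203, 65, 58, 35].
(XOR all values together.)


XOR chain: 235 ^ 18 ^ 203 ^ 65 ^ 58 ^ 35 = 106

106


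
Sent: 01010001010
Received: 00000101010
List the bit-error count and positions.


XOR: 01010100000

3 error(s) at position(s): 1, 3, 5


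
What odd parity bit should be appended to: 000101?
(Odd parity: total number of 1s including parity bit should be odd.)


Number of 1s in data: 2
Parity bit: 1

1


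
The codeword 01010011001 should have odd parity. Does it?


Number of 1s: 5

Yes, parity is correct (5 ones)


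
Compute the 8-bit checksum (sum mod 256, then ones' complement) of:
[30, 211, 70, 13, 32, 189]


Sum = 545 mod 256 = 33
Complement = 222

222


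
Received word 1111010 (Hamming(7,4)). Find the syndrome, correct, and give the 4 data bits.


Syndrome = 2: error at position 2

Data: 1010 (corrected bit 2)


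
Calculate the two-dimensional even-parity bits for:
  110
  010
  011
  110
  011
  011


Row parities: 010000
Column parities: 001

Row P: 010000, Col P: 001, Corner: 1


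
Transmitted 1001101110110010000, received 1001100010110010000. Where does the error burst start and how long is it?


XOR: 0000001100000000000

Burst at position 6, length 2


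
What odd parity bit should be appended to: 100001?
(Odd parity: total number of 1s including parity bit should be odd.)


Number of 1s in data: 2
Parity bit: 1

1


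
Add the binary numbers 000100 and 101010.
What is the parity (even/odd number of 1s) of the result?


000100 = 4
101010 = 42
Sum = 46 = 101110
1s count = 4

even parity (4 ones in 101110)
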